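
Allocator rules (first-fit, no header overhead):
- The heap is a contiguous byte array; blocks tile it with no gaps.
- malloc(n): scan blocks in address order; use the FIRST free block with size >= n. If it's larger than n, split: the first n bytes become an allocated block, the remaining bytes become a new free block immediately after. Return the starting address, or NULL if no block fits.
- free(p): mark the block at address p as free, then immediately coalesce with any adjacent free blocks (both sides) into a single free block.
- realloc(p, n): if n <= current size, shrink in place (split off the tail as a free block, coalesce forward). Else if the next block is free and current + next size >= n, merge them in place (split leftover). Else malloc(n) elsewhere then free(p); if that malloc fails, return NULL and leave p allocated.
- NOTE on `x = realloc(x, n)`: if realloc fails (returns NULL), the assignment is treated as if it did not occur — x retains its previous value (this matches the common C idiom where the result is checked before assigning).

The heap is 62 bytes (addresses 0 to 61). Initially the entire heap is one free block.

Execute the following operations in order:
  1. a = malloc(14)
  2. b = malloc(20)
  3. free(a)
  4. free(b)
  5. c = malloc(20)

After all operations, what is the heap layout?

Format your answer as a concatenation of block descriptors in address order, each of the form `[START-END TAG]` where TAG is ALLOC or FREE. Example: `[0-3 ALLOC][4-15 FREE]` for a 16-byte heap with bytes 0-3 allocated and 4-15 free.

Op 1: a = malloc(14) -> a = 0; heap: [0-13 ALLOC][14-61 FREE]
Op 2: b = malloc(20) -> b = 14; heap: [0-13 ALLOC][14-33 ALLOC][34-61 FREE]
Op 3: free(a) -> (freed a); heap: [0-13 FREE][14-33 ALLOC][34-61 FREE]
Op 4: free(b) -> (freed b); heap: [0-61 FREE]
Op 5: c = malloc(20) -> c = 0; heap: [0-19 ALLOC][20-61 FREE]

Answer: [0-19 ALLOC][20-61 FREE]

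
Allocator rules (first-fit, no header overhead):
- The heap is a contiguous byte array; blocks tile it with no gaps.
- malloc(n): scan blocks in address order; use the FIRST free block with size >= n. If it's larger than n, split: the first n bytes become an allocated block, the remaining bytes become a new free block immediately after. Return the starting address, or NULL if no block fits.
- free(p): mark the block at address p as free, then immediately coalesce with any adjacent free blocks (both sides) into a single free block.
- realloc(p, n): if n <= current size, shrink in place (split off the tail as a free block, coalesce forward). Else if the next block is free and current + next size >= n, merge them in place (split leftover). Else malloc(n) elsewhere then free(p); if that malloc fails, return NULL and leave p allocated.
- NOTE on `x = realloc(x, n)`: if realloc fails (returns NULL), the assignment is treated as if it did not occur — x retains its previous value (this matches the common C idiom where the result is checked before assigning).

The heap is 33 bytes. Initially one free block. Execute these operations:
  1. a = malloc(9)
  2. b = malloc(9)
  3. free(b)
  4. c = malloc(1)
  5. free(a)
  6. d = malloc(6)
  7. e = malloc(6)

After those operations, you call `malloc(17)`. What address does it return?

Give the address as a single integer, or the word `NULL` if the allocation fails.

Op 1: a = malloc(9) -> a = 0; heap: [0-8 ALLOC][9-32 FREE]
Op 2: b = malloc(9) -> b = 9; heap: [0-8 ALLOC][9-17 ALLOC][18-32 FREE]
Op 3: free(b) -> (freed b); heap: [0-8 ALLOC][9-32 FREE]
Op 4: c = malloc(1) -> c = 9; heap: [0-8 ALLOC][9-9 ALLOC][10-32 FREE]
Op 5: free(a) -> (freed a); heap: [0-8 FREE][9-9 ALLOC][10-32 FREE]
Op 6: d = malloc(6) -> d = 0; heap: [0-5 ALLOC][6-8 FREE][9-9 ALLOC][10-32 FREE]
Op 7: e = malloc(6) -> e = 10; heap: [0-5 ALLOC][6-8 FREE][9-9 ALLOC][10-15 ALLOC][16-32 FREE]
malloc(17): first-fit scan over [0-5 ALLOC][6-8 FREE][9-9 ALLOC][10-15 ALLOC][16-32 FREE] -> 16

Answer: 16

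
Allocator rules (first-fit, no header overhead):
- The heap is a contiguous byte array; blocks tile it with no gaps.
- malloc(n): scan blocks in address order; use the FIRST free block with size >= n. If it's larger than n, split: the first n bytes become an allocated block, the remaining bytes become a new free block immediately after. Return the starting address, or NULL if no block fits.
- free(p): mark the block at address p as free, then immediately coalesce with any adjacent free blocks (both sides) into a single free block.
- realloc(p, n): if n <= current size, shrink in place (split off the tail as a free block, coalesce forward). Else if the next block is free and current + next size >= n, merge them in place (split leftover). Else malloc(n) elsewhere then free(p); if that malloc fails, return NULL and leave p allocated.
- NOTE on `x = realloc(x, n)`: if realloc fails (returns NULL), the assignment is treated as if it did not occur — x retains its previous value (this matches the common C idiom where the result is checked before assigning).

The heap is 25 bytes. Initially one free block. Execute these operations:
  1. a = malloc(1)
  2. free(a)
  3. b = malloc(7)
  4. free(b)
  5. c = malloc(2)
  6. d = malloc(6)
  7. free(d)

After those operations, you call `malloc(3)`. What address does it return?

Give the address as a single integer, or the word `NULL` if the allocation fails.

Op 1: a = malloc(1) -> a = 0; heap: [0-0 ALLOC][1-24 FREE]
Op 2: free(a) -> (freed a); heap: [0-24 FREE]
Op 3: b = malloc(7) -> b = 0; heap: [0-6 ALLOC][7-24 FREE]
Op 4: free(b) -> (freed b); heap: [0-24 FREE]
Op 5: c = malloc(2) -> c = 0; heap: [0-1 ALLOC][2-24 FREE]
Op 6: d = malloc(6) -> d = 2; heap: [0-1 ALLOC][2-7 ALLOC][8-24 FREE]
Op 7: free(d) -> (freed d); heap: [0-1 ALLOC][2-24 FREE]
malloc(3): first-fit scan over [0-1 ALLOC][2-24 FREE] -> 2

Answer: 2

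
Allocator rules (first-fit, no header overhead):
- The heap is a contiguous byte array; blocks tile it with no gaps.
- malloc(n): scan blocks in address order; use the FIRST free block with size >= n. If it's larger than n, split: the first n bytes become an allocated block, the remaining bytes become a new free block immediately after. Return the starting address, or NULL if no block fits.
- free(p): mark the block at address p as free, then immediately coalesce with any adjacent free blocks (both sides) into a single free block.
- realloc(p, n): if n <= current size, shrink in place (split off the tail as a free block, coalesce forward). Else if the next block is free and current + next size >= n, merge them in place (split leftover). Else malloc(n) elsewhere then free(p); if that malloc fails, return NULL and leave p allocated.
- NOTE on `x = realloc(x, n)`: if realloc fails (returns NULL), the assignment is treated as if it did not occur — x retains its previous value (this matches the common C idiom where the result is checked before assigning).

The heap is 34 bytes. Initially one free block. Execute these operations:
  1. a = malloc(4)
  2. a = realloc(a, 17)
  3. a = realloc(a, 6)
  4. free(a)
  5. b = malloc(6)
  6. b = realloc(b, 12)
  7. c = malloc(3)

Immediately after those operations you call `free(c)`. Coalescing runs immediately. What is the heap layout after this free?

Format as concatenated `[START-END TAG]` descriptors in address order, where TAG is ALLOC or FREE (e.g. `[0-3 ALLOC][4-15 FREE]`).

Answer: [0-11 ALLOC][12-33 FREE]

Derivation:
Op 1: a = malloc(4) -> a = 0; heap: [0-3 ALLOC][4-33 FREE]
Op 2: a = realloc(a, 17) -> a = 0; heap: [0-16 ALLOC][17-33 FREE]
Op 3: a = realloc(a, 6) -> a = 0; heap: [0-5 ALLOC][6-33 FREE]
Op 4: free(a) -> (freed a); heap: [0-33 FREE]
Op 5: b = malloc(6) -> b = 0; heap: [0-5 ALLOC][6-33 FREE]
Op 6: b = realloc(b, 12) -> b = 0; heap: [0-11 ALLOC][12-33 FREE]
Op 7: c = malloc(3) -> c = 12; heap: [0-11 ALLOC][12-14 ALLOC][15-33 FREE]
free(c): c = 12 -> block [12-14 ALLOC]; mark free, coalesce with adjacent free neighbors -> [0-11 ALLOC][12-33 FREE]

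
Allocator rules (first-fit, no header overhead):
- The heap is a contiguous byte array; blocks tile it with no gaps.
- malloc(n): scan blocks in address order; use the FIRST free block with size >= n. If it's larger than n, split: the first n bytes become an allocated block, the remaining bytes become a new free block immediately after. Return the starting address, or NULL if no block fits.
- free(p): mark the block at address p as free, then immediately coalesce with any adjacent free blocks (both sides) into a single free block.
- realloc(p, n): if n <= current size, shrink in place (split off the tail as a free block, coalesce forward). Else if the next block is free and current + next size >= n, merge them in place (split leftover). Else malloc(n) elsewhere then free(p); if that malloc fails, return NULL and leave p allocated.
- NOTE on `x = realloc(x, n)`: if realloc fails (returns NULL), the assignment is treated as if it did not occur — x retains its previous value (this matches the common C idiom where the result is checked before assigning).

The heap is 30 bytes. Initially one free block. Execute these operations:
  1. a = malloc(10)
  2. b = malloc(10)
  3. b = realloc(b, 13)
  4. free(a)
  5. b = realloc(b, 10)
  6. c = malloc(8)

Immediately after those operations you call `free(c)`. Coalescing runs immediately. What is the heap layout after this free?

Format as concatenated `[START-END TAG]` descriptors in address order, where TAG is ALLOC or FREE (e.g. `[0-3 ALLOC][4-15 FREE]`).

Answer: [0-9 FREE][10-19 ALLOC][20-29 FREE]

Derivation:
Op 1: a = malloc(10) -> a = 0; heap: [0-9 ALLOC][10-29 FREE]
Op 2: b = malloc(10) -> b = 10; heap: [0-9 ALLOC][10-19 ALLOC][20-29 FREE]
Op 3: b = realloc(b, 13) -> b = 10; heap: [0-9 ALLOC][10-22 ALLOC][23-29 FREE]
Op 4: free(a) -> (freed a); heap: [0-9 FREE][10-22 ALLOC][23-29 FREE]
Op 5: b = realloc(b, 10) -> b = 10; heap: [0-9 FREE][10-19 ALLOC][20-29 FREE]
Op 6: c = malloc(8) -> c = 0; heap: [0-7 ALLOC][8-9 FREE][10-19 ALLOC][20-29 FREE]
free(c): c = 0 -> block [0-7 ALLOC]; mark free, coalesce with adjacent free neighbors -> [0-9 FREE][10-19 ALLOC][20-29 FREE]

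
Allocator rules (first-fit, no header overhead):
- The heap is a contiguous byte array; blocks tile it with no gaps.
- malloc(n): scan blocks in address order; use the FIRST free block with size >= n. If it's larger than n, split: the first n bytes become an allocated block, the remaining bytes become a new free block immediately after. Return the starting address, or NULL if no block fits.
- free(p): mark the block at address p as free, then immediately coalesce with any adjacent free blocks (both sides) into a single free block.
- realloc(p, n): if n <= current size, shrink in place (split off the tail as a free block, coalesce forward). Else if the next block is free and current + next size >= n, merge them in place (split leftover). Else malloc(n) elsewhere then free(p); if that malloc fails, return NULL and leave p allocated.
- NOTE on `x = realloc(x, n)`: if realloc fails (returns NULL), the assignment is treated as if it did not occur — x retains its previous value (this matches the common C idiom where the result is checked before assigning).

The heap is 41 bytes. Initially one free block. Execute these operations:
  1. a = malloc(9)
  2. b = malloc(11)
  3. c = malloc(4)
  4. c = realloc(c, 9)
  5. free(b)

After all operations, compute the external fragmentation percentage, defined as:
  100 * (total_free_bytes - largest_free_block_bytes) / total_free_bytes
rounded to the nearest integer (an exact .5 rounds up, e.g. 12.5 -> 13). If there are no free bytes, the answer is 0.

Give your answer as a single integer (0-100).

Answer: 48

Derivation:
Op 1: a = malloc(9) -> a = 0; heap: [0-8 ALLOC][9-40 FREE]
Op 2: b = malloc(11) -> b = 9; heap: [0-8 ALLOC][9-19 ALLOC][20-40 FREE]
Op 3: c = malloc(4) -> c = 20; heap: [0-8 ALLOC][9-19 ALLOC][20-23 ALLOC][24-40 FREE]
Op 4: c = realloc(c, 9) -> c = 20; heap: [0-8 ALLOC][9-19 ALLOC][20-28 ALLOC][29-40 FREE]
Op 5: free(b) -> (freed b); heap: [0-8 ALLOC][9-19 FREE][20-28 ALLOC][29-40 FREE]
Free blocks: [11 12] total_free=23 largest=12 -> 100*(23-12)/23 = 1100/23 ≈ 47.826 -> rounds to 48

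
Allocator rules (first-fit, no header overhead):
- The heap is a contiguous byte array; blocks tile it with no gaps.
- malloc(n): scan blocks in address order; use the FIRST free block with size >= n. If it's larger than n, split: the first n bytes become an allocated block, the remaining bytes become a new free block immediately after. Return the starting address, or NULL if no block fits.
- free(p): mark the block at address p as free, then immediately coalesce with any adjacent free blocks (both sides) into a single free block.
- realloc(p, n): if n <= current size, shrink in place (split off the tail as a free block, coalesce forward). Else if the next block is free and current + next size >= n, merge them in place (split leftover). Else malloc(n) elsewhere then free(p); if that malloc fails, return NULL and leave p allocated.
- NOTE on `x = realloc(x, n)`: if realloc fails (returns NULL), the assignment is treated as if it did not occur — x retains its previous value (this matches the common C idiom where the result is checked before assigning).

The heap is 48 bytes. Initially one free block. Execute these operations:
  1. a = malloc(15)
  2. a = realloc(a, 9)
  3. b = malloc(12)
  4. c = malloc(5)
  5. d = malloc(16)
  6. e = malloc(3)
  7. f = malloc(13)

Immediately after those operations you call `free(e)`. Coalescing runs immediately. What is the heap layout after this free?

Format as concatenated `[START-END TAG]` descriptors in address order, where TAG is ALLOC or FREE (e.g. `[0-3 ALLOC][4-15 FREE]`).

Answer: [0-8 ALLOC][9-20 ALLOC][21-25 ALLOC][26-41 ALLOC][42-47 FREE]

Derivation:
Op 1: a = malloc(15) -> a = 0; heap: [0-14 ALLOC][15-47 FREE]
Op 2: a = realloc(a, 9) -> a = 0; heap: [0-8 ALLOC][9-47 FREE]
Op 3: b = malloc(12) -> b = 9; heap: [0-8 ALLOC][9-20 ALLOC][21-47 FREE]
Op 4: c = malloc(5) -> c = 21; heap: [0-8 ALLOC][9-20 ALLOC][21-25 ALLOC][26-47 FREE]
Op 5: d = malloc(16) -> d = 26; heap: [0-8 ALLOC][9-20 ALLOC][21-25 ALLOC][26-41 ALLOC][42-47 FREE]
Op 6: e = malloc(3) -> e = 42; heap: [0-8 ALLOC][9-20 ALLOC][21-25 ALLOC][26-41 ALLOC][42-44 ALLOC][45-47 FREE]
Op 7: f = malloc(13) -> f = NULL; heap: [0-8 ALLOC][9-20 ALLOC][21-25 ALLOC][26-41 ALLOC][42-44 ALLOC][45-47 FREE]
free(e): e = 42 -> block [42-44 ALLOC]; mark free, coalesce with adjacent free neighbors -> [0-8 ALLOC][9-20 ALLOC][21-25 ALLOC][26-41 ALLOC][42-47 FREE]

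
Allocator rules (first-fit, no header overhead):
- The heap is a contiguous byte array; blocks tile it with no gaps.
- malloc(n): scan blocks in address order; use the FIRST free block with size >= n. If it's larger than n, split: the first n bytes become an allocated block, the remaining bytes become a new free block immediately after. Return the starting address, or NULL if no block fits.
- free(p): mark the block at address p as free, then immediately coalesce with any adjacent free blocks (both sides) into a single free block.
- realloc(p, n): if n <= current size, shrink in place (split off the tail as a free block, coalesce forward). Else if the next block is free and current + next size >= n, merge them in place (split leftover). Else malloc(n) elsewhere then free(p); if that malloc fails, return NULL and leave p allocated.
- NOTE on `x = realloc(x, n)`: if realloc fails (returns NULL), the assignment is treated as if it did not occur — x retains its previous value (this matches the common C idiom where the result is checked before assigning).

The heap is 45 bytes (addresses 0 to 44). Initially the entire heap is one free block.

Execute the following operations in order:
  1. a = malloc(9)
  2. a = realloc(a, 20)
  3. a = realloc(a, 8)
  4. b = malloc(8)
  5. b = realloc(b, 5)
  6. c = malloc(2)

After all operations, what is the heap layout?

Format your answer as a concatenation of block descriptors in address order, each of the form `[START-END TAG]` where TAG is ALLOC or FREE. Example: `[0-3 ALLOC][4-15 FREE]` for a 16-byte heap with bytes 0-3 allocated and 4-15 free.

Answer: [0-7 ALLOC][8-12 ALLOC][13-14 ALLOC][15-44 FREE]

Derivation:
Op 1: a = malloc(9) -> a = 0; heap: [0-8 ALLOC][9-44 FREE]
Op 2: a = realloc(a, 20) -> a = 0; heap: [0-19 ALLOC][20-44 FREE]
Op 3: a = realloc(a, 8) -> a = 0; heap: [0-7 ALLOC][8-44 FREE]
Op 4: b = malloc(8) -> b = 8; heap: [0-7 ALLOC][8-15 ALLOC][16-44 FREE]
Op 5: b = realloc(b, 5) -> b = 8; heap: [0-7 ALLOC][8-12 ALLOC][13-44 FREE]
Op 6: c = malloc(2) -> c = 13; heap: [0-7 ALLOC][8-12 ALLOC][13-14 ALLOC][15-44 FREE]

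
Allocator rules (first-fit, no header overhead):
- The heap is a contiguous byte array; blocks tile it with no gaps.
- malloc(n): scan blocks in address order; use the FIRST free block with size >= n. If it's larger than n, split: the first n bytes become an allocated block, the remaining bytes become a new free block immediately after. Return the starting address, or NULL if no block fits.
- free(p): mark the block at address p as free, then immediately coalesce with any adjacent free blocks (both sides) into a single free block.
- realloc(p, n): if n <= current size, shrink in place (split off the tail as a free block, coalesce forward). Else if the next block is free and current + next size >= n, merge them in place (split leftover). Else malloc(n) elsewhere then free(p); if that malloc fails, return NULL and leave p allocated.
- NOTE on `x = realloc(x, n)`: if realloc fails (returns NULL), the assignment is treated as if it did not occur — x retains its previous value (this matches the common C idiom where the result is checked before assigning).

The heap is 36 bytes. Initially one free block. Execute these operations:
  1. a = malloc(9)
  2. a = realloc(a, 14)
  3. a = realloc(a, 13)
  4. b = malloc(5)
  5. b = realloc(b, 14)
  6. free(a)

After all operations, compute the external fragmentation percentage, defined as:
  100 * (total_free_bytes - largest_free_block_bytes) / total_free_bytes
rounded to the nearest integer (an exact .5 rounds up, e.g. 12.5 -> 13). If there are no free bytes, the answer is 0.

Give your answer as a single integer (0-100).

Op 1: a = malloc(9) -> a = 0; heap: [0-8 ALLOC][9-35 FREE]
Op 2: a = realloc(a, 14) -> a = 0; heap: [0-13 ALLOC][14-35 FREE]
Op 3: a = realloc(a, 13) -> a = 0; heap: [0-12 ALLOC][13-35 FREE]
Op 4: b = malloc(5) -> b = 13; heap: [0-12 ALLOC][13-17 ALLOC][18-35 FREE]
Op 5: b = realloc(b, 14) -> b = 13; heap: [0-12 ALLOC][13-26 ALLOC][27-35 FREE]
Op 6: free(a) -> (freed a); heap: [0-12 FREE][13-26 ALLOC][27-35 FREE]
Free blocks: [13 9] total_free=22 largest=13 -> 100*(22-13)/22 = 900/22 ≈ 40.909 -> rounds to 41

Answer: 41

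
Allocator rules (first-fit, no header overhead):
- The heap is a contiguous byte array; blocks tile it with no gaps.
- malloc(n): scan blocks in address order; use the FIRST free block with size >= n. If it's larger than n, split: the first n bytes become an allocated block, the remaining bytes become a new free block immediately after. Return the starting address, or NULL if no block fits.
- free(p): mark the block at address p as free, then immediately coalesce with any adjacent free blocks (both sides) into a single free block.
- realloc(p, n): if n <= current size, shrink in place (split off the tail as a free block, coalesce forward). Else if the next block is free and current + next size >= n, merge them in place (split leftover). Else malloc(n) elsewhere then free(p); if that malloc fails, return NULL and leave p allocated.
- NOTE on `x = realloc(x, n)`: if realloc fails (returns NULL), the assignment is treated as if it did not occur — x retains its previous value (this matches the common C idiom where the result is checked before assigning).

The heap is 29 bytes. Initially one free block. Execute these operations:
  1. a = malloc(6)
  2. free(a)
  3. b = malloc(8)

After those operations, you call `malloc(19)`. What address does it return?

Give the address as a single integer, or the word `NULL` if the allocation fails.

Answer: 8

Derivation:
Op 1: a = malloc(6) -> a = 0; heap: [0-5 ALLOC][6-28 FREE]
Op 2: free(a) -> (freed a); heap: [0-28 FREE]
Op 3: b = malloc(8) -> b = 0; heap: [0-7 ALLOC][8-28 FREE]
malloc(19): first-fit scan over [0-7 ALLOC][8-28 FREE] -> 8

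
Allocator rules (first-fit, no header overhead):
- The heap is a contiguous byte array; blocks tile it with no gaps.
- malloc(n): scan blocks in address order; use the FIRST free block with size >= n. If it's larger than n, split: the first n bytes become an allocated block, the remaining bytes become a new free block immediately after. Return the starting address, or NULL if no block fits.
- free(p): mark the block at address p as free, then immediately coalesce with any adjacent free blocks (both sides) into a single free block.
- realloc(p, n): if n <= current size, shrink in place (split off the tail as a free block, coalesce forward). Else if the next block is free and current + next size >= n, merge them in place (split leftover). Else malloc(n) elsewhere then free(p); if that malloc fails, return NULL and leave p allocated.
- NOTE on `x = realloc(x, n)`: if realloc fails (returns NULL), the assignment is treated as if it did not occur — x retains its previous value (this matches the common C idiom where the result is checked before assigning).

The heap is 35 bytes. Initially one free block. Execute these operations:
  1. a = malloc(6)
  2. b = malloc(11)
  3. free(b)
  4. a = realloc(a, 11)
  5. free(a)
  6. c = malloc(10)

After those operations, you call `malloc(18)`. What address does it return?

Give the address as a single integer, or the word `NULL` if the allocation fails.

Op 1: a = malloc(6) -> a = 0; heap: [0-5 ALLOC][6-34 FREE]
Op 2: b = malloc(11) -> b = 6; heap: [0-5 ALLOC][6-16 ALLOC][17-34 FREE]
Op 3: free(b) -> (freed b); heap: [0-5 ALLOC][6-34 FREE]
Op 4: a = realloc(a, 11) -> a = 0; heap: [0-10 ALLOC][11-34 FREE]
Op 5: free(a) -> (freed a); heap: [0-34 FREE]
Op 6: c = malloc(10) -> c = 0; heap: [0-9 ALLOC][10-34 FREE]
malloc(18): first-fit scan over [0-9 ALLOC][10-34 FREE] -> 10

Answer: 10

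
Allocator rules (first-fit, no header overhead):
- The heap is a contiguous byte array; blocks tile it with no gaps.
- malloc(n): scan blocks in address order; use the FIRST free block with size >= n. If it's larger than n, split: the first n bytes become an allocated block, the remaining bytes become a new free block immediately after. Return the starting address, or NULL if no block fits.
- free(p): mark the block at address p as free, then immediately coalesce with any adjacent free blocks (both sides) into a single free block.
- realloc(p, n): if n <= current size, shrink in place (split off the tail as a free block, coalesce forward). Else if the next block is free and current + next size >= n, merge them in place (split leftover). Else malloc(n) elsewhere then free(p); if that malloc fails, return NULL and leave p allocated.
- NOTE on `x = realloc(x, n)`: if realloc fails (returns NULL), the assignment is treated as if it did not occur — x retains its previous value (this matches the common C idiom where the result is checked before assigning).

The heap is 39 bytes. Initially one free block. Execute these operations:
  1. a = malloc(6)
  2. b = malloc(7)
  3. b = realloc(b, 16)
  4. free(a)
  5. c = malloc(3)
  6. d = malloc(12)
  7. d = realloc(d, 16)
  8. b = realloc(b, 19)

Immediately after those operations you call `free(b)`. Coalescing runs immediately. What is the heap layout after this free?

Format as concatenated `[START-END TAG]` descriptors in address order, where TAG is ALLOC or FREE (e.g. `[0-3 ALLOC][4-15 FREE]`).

Op 1: a = malloc(6) -> a = 0; heap: [0-5 ALLOC][6-38 FREE]
Op 2: b = malloc(7) -> b = 6; heap: [0-5 ALLOC][6-12 ALLOC][13-38 FREE]
Op 3: b = realloc(b, 16) -> b = 6; heap: [0-5 ALLOC][6-21 ALLOC][22-38 FREE]
Op 4: free(a) -> (freed a); heap: [0-5 FREE][6-21 ALLOC][22-38 FREE]
Op 5: c = malloc(3) -> c = 0; heap: [0-2 ALLOC][3-5 FREE][6-21 ALLOC][22-38 FREE]
Op 6: d = malloc(12) -> d = 22; heap: [0-2 ALLOC][3-5 FREE][6-21 ALLOC][22-33 ALLOC][34-38 FREE]
Op 7: d = realloc(d, 16) -> d = 22; heap: [0-2 ALLOC][3-5 FREE][6-21 ALLOC][22-37 ALLOC][38-38 FREE]
Op 8: b = realloc(b, 19) -> NULL (b unchanged); heap: [0-2 ALLOC][3-5 FREE][6-21 ALLOC][22-37 ALLOC][38-38 FREE]
free(b): b = 6 -> block [6-21 ALLOC]; mark free, coalesce with adjacent free neighbors -> [0-2 ALLOC][3-21 FREE][22-37 ALLOC][38-38 FREE]

Answer: [0-2 ALLOC][3-21 FREE][22-37 ALLOC][38-38 FREE]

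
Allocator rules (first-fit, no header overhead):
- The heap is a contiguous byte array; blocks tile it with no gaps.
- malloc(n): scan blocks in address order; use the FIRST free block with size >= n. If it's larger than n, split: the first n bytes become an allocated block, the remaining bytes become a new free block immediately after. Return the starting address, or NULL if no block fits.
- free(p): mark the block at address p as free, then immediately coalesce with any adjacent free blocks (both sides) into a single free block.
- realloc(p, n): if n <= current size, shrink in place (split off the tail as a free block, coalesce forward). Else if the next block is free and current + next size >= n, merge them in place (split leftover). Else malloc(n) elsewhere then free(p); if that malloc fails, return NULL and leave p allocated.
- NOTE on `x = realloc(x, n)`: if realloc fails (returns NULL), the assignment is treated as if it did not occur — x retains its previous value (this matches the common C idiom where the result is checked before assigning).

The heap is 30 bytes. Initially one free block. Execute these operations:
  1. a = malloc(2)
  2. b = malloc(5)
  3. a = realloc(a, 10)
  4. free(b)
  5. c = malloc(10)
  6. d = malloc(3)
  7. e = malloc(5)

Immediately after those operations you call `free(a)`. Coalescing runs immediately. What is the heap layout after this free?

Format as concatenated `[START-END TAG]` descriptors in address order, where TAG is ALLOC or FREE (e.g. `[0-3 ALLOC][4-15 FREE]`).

Answer: [0-2 ALLOC][3-16 FREE][17-26 ALLOC][27-29 FREE]

Derivation:
Op 1: a = malloc(2) -> a = 0; heap: [0-1 ALLOC][2-29 FREE]
Op 2: b = malloc(5) -> b = 2; heap: [0-1 ALLOC][2-6 ALLOC][7-29 FREE]
Op 3: a = realloc(a, 10) -> a = 7; heap: [0-1 FREE][2-6 ALLOC][7-16 ALLOC][17-29 FREE]
Op 4: free(b) -> (freed b); heap: [0-6 FREE][7-16 ALLOC][17-29 FREE]
Op 5: c = malloc(10) -> c = 17; heap: [0-6 FREE][7-16 ALLOC][17-26 ALLOC][27-29 FREE]
Op 6: d = malloc(3) -> d = 0; heap: [0-2 ALLOC][3-6 FREE][7-16 ALLOC][17-26 ALLOC][27-29 FREE]
Op 7: e = malloc(5) -> e = NULL; heap: [0-2 ALLOC][3-6 FREE][7-16 ALLOC][17-26 ALLOC][27-29 FREE]
free(a): a = 7 -> block [7-16 ALLOC]; mark free, coalesce with adjacent free neighbors -> [0-2 ALLOC][3-16 FREE][17-26 ALLOC][27-29 FREE]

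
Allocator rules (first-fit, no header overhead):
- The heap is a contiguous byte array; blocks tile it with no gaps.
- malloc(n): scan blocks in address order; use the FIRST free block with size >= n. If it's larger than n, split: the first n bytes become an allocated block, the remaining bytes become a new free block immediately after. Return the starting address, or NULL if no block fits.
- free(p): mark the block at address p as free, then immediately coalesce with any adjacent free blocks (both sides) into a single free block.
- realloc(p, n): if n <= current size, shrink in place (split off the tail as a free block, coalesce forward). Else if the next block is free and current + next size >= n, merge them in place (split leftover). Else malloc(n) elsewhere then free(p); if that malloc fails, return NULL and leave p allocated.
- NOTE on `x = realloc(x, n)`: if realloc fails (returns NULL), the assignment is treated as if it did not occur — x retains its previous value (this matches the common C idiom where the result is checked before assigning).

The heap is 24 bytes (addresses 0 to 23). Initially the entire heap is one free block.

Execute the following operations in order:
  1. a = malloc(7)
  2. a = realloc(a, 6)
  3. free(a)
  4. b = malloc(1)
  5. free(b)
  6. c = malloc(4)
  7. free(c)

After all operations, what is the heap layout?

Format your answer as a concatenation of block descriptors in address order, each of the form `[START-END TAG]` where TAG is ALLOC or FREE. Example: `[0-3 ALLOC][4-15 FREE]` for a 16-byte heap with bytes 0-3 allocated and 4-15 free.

Answer: [0-23 FREE]

Derivation:
Op 1: a = malloc(7) -> a = 0; heap: [0-6 ALLOC][7-23 FREE]
Op 2: a = realloc(a, 6) -> a = 0; heap: [0-5 ALLOC][6-23 FREE]
Op 3: free(a) -> (freed a); heap: [0-23 FREE]
Op 4: b = malloc(1) -> b = 0; heap: [0-0 ALLOC][1-23 FREE]
Op 5: free(b) -> (freed b); heap: [0-23 FREE]
Op 6: c = malloc(4) -> c = 0; heap: [0-3 ALLOC][4-23 FREE]
Op 7: free(c) -> (freed c); heap: [0-23 FREE]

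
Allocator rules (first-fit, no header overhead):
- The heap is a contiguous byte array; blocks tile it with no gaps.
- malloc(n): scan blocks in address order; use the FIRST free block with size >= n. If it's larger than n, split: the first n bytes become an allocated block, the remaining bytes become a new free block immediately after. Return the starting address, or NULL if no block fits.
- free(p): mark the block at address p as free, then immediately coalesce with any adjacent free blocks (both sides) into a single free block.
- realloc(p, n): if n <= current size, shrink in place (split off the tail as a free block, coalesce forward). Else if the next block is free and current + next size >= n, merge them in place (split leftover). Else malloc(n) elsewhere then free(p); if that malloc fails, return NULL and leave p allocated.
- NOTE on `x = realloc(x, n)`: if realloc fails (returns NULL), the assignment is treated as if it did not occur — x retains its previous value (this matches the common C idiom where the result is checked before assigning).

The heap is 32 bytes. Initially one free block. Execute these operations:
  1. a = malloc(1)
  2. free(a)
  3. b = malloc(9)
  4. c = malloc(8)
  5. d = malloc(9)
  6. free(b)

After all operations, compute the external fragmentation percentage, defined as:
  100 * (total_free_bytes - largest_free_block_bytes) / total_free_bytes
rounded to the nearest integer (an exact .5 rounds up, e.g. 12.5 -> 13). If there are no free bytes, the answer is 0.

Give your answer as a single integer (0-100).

Answer: 40

Derivation:
Op 1: a = malloc(1) -> a = 0; heap: [0-0 ALLOC][1-31 FREE]
Op 2: free(a) -> (freed a); heap: [0-31 FREE]
Op 3: b = malloc(9) -> b = 0; heap: [0-8 ALLOC][9-31 FREE]
Op 4: c = malloc(8) -> c = 9; heap: [0-8 ALLOC][9-16 ALLOC][17-31 FREE]
Op 5: d = malloc(9) -> d = 17; heap: [0-8 ALLOC][9-16 ALLOC][17-25 ALLOC][26-31 FREE]
Op 6: free(b) -> (freed b); heap: [0-8 FREE][9-16 ALLOC][17-25 ALLOC][26-31 FREE]
Free blocks: [9 6] total_free=15 largest=9 -> 100*(15-9)/15 = 600/15 = 40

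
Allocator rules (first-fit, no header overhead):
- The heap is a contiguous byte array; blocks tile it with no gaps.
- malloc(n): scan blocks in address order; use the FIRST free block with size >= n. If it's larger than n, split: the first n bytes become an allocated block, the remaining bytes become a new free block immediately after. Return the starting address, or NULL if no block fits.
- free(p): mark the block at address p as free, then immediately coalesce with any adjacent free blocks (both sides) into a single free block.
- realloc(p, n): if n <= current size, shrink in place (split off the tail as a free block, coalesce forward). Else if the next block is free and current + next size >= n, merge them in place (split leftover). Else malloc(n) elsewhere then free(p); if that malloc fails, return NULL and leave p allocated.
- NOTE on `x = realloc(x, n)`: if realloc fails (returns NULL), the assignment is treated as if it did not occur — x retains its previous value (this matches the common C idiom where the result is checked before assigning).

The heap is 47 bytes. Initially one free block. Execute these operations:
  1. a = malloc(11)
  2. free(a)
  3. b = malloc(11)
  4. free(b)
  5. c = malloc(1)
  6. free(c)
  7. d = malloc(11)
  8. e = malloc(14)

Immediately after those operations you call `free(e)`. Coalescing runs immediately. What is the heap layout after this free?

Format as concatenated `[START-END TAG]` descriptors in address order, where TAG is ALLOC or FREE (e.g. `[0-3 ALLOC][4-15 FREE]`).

Op 1: a = malloc(11) -> a = 0; heap: [0-10 ALLOC][11-46 FREE]
Op 2: free(a) -> (freed a); heap: [0-46 FREE]
Op 3: b = malloc(11) -> b = 0; heap: [0-10 ALLOC][11-46 FREE]
Op 4: free(b) -> (freed b); heap: [0-46 FREE]
Op 5: c = malloc(1) -> c = 0; heap: [0-0 ALLOC][1-46 FREE]
Op 6: free(c) -> (freed c); heap: [0-46 FREE]
Op 7: d = malloc(11) -> d = 0; heap: [0-10 ALLOC][11-46 FREE]
Op 8: e = malloc(14) -> e = 11; heap: [0-10 ALLOC][11-24 ALLOC][25-46 FREE]
free(e): e = 11 -> block [11-24 ALLOC]; mark free, coalesce with adjacent free neighbors -> [0-10 ALLOC][11-46 FREE]

Answer: [0-10 ALLOC][11-46 FREE]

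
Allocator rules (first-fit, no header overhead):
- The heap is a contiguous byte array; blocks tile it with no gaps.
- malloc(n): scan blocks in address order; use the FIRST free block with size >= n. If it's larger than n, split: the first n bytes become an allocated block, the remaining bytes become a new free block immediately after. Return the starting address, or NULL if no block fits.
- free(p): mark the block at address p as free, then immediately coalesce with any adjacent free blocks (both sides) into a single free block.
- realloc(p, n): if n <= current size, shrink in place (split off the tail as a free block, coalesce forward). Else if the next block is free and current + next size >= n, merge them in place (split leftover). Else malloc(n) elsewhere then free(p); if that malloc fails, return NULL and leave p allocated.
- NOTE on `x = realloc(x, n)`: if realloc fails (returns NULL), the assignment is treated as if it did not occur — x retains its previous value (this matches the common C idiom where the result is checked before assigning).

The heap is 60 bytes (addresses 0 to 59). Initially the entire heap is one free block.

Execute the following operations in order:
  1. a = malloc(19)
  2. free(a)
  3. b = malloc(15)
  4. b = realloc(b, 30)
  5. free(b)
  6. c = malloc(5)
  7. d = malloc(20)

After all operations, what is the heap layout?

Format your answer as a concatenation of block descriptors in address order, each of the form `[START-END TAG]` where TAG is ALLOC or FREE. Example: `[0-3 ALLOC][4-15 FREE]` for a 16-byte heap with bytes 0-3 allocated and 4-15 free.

Op 1: a = malloc(19) -> a = 0; heap: [0-18 ALLOC][19-59 FREE]
Op 2: free(a) -> (freed a); heap: [0-59 FREE]
Op 3: b = malloc(15) -> b = 0; heap: [0-14 ALLOC][15-59 FREE]
Op 4: b = realloc(b, 30) -> b = 0; heap: [0-29 ALLOC][30-59 FREE]
Op 5: free(b) -> (freed b); heap: [0-59 FREE]
Op 6: c = malloc(5) -> c = 0; heap: [0-4 ALLOC][5-59 FREE]
Op 7: d = malloc(20) -> d = 5; heap: [0-4 ALLOC][5-24 ALLOC][25-59 FREE]

Answer: [0-4 ALLOC][5-24 ALLOC][25-59 FREE]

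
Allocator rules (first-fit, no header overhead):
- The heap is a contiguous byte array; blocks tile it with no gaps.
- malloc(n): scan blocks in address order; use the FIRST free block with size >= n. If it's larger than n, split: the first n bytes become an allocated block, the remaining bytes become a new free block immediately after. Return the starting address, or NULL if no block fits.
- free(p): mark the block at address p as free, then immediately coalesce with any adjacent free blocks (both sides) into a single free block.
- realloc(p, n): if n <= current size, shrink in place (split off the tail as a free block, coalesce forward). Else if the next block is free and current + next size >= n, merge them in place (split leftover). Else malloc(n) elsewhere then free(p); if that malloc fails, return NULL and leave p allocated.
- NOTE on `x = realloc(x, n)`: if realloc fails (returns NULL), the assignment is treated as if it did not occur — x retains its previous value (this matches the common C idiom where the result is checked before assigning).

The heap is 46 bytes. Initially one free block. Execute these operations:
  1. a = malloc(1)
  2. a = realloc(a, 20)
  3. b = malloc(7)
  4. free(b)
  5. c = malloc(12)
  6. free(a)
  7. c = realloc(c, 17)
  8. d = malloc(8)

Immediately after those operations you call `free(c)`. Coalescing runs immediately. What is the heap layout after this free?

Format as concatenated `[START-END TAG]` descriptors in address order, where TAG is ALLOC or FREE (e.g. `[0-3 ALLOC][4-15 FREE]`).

Answer: [0-7 ALLOC][8-45 FREE]

Derivation:
Op 1: a = malloc(1) -> a = 0; heap: [0-0 ALLOC][1-45 FREE]
Op 2: a = realloc(a, 20) -> a = 0; heap: [0-19 ALLOC][20-45 FREE]
Op 3: b = malloc(7) -> b = 20; heap: [0-19 ALLOC][20-26 ALLOC][27-45 FREE]
Op 4: free(b) -> (freed b); heap: [0-19 ALLOC][20-45 FREE]
Op 5: c = malloc(12) -> c = 20; heap: [0-19 ALLOC][20-31 ALLOC][32-45 FREE]
Op 6: free(a) -> (freed a); heap: [0-19 FREE][20-31 ALLOC][32-45 FREE]
Op 7: c = realloc(c, 17) -> c = 20; heap: [0-19 FREE][20-36 ALLOC][37-45 FREE]
Op 8: d = malloc(8) -> d = 0; heap: [0-7 ALLOC][8-19 FREE][20-36 ALLOC][37-45 FREE]
free(c): c = 20 -> block [20-36 ALLOC]; mark free, coalesce with adjacent free neighbors -> [0-7 ALLOC][8-45 FREE]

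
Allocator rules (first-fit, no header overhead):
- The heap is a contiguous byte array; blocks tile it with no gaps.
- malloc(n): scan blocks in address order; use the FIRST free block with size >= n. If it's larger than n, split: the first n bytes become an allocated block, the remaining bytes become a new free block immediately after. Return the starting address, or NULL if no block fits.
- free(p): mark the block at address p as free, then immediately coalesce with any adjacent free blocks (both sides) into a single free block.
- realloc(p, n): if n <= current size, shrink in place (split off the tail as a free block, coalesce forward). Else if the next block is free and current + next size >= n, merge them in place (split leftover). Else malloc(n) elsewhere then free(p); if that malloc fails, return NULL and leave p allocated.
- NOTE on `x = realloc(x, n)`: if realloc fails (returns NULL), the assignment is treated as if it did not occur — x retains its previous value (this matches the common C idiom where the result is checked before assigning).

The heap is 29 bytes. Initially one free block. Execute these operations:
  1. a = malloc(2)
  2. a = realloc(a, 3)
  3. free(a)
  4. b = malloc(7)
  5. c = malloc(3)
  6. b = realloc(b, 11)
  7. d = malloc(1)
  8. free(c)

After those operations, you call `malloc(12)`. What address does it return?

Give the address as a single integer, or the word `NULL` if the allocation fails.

Answer: NULL

Derivation:
Op 1: a = malloc(2) -> a = 0; heap: [0-1 ALLOC][2-28 FREE]
Op 2: a = realloc(a, 3) -> a = 0; heap: [0-2 ALLOC][3-28 FREE]
Op 3: free(a) -> (freed a); heap: [0-28 FREE]
Op 4: b = malloc(7) -> b = 0; heap: [0-6 ALLOC][7-28 FREE]
Op 5: c = malloc(3) -> c = 7; heap: [0-6 ALLOC][7-9 ALLOC][10-28 FREE]
Op 6: b = realloc(b, 11) -> b = 10; heap: [0-6 FREE][7-9 ALLOC][10-20 ALLOC][21-28 FREE]
Op 7: d = malloc(1) -> d = 0; heap: [0-0 ALLOC][1-6 FREE][7-9 ALLOC][10-20 ALLOC][21-28 FREE]
Op 8: free(c) -> (freed c); heap: [0-0 ALLOC][1-9 FREE][10-20 ALLOC][21-28 FREE]
malloc(12): first-fit scan over [0-0 ALLOC][1-9 FREE][10-20 ALLOC][21-28 FREE] -> NULL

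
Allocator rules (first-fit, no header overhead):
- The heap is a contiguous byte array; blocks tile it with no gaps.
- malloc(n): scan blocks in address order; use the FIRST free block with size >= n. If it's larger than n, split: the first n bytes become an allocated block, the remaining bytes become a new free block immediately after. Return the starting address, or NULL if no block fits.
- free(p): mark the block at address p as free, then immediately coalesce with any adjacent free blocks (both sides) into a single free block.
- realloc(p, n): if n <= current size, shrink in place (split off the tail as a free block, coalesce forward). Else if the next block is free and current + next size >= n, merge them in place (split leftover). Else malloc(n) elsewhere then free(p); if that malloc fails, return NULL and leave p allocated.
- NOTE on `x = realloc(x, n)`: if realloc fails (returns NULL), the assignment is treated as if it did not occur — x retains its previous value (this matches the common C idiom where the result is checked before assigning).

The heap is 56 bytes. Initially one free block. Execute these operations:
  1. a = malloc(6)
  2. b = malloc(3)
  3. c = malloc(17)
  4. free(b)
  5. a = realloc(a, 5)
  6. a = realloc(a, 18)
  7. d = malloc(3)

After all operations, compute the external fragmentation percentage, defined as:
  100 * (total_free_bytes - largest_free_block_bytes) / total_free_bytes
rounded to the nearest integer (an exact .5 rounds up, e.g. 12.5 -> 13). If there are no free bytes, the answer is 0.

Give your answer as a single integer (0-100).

Op 1: a = malloc(6) -> a = 0; heap: [0-5 ALLOC][6-55 FREE]
Op 2: b = malloc(3) -> b = 6; heap: [0-5 ALLOC][6-8 ALLOC][9-55 FREE]
Op 3: c = malloc(17) -> c = 9; heap: [0-5 ALLOC][6-8 ALLOC][9-25 ALLOC][26-55 FREE]
Op 4: free(b) -> (freed b); heap: [0-5 ALLOC][6-8 FREE][9-25 ALLOC][26-55 FREE]
Op 5: a = realloc(a, 5) -> a = 0; heap: [0-4 ALLOC][5-8 FREE][9-25 ALLOC][26-55 FREE]
Op 6: a = realloc(a, 18) -> a = 26; heap: [0-8 FREE][9-25 ALLOC][26-43 ALLOC][44-55 FREE]
Op 7: d = malloc(3) -> d = 0; heap: [0-2 ALLOC][3-8 FREE][9-25 ALLOC][26-43 ALLOC][44-55 FREE]
Free blocks: [6 12] total_free=18 largest=12 -> 100*(18-12)/18 = 600/18 ≈ 33.333 -> rounds to 33

Answer: 33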